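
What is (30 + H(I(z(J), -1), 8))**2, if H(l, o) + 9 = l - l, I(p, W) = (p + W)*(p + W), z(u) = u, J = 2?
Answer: 441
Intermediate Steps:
I(p, W) = (W + p)**2 (I(p, W) = (W + p)*(W + p) = (W + p)**2)
H(l, o) = -9 (H(l, o) = -9 + (l - l) = -9 + 0 = -9)
(30 + H(I(z(J), -1), 8))**2 = (30 - 9)**2 = 21**2 = 441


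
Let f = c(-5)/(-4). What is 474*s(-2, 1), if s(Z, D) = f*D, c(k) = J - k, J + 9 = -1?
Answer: 1185/2 ≈ 592.50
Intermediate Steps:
J = -10 (J = -9 - 1 = -10)
c(k) = -10 - k
f = 5/4 (f = (-10 - 1*(-5))/(-4) = (-10 + 5)*(-¼) = -5*(-¼) = 5/4 ≈ 1.2500)
s(Z, D) = 5*D/4
474*s(-2, 1) = 474*((5/4)*1) = 474*(5/4) = 1185/2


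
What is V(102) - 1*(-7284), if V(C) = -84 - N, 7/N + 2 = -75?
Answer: 79201/11 ≈ 7200.1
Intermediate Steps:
N = -1/11 (N = 7/(-2 - 75) = 7/(-77) = 7*(-1/77) = -1/11 ≈ -0.090909)
V(C) = -923/11 (V(C) = -84 - 1*(-1/11) = -84 + 1/11 = -923/11)
V(102) - 1*(-7284) = -923/11 - 1*(-7284) = -923/11 + 7284 = 79201/11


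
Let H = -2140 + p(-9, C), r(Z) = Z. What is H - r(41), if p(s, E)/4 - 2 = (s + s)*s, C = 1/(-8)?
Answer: -1525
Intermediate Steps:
C = -⅛ ≈ -0.12500
p(s, E) = 8 + 8*s² (p(s, E) = 8 + 4*((s + s)*s) = 8 + 4*((2*s)*s) = 8 + 4*(2*s²) = 8 + 8*s²)
H = -1484 (H = -2140 + (8 + 8*(-9)²) = -2140 + (8 + 8*81) = -2140 + (8 + 648) = -2140 + 656 = -1484)
H - r(41) = -1484 - 1*41 = -1484 - 41 = -1525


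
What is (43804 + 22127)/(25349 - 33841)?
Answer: -65931/8492 ≈ -7.7639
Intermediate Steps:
(43804 + 22127)/(25349 - 33841) = 65931/(-8492) = 65931*(-1/8492) = -65931/8492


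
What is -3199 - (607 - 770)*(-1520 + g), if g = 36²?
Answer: -39711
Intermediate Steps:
g = 1296
-3199 - (607 - 770)*(-1520 + g) = -3199 - (607 - 770)*(-1520 + 1296) = -3199 - (-163)*(-224) = -3199 - 1*36512 = -3199 - 36512 = -39711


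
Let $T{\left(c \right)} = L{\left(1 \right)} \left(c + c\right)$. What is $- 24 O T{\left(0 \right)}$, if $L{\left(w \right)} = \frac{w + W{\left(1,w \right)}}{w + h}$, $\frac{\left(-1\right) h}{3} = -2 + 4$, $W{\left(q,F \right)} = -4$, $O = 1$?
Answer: $0$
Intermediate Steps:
$h = -6$ ($h = - 3 \left(-2 + 4\right) = \left(-3\right) 2 = -6$)
$L{\left(w \right)} = \frac{-4 + w}{-6 + w}$ ($L{\left(w \right)} = \frac{w - 4}{w - 6} = \frac{-4 + w}{-6 + w}$)
$T{\left(c \right)} = \frac{6 c}{5}$ ($T{\left(c \right)} = \frac{-4 + 1}{-6 + 1} \left(c + c\right) = \frac{1}{-5} \left(-3\right) 2 c = \left(- \frac{1}{5}\right) \left(-3\right) 2 c = \frac{3 \cdot 2 c}{5} = \frac{6 c}{5}$)
$- 24 O T{\left(0 \right)} = \left(-24\right) 1 \cdot \frac{6}{5} \cdot 0 = \left(-24\right) 0 = 0$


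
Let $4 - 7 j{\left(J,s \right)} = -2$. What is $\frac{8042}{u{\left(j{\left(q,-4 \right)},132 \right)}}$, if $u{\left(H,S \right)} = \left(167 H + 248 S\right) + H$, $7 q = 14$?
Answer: $\frac{4021}{16440} \approx 0.24459$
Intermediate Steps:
$q = 2$ ($q = \frac{1}{7} \cdot 14 = 2$)
$j{\left(J,s \right)} = \frac{6}{7}$ ($j{\left(J,s \right)} = \frac{4}{7} - - \frac{2}{7} = \frac{4}{7} + \frac{2}{7} = \frac{6}{7}$)
$u{\left(H,S \right)} = 168 H + 248 S$
$\frac{8042}{u{\left(j{\left(q,-4 \right)},132 \right)}} = \frac{8042}{168 \cdot \frac{6}{7} + 248 \cdot 132} = \frac{8042}{144 + 32736} = \frac{8042}{32880} = 8042 \cdot \frac{1}{32880} = \frac{4021}{16440}$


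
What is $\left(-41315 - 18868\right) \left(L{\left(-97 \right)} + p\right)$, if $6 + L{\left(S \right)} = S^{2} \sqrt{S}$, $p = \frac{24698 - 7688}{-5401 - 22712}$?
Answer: $\frac{3725086968}{9371} - 566261847 i \sqrt{97} \approx 3.9751 \cdot 10^{5} - 5.577 \cdot 10^{9} i$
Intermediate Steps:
$p = - \frac{5670}{9371}$ ($p = \frac{17010}{-28113} = 17010 \left(- \frac{1}{28113}\right) = - \frac{5670}{9371} \approx -0.60506$)
$L{\left(S \right)} = -6 + S^{\frac{5}{2}}$ ($L{\left(S \right)} = -6 + S^{2} \sqrt{S} = -6 + S^{\frac{5}{2}}$)
$\left(-41315 - 18868\right) \left(L{\left(-97 \right)} + p\right) = \left(-41315 - 18868\right) \left(\left(-6 + \left(-97\right)^{\frac{5}{2}}\right) - \frac{5670}{9371}\right) = - 60183 \left(\left(-6 + 9409 i \sqrt{97}\right) - \frac{5670}{9371}\right) = - 60183 \left(- \frac{61896}{9371} + 9409 i \sqrt{97}\right) = \frac{3725086968}{9371} - 566261847 i \sqrt{97}$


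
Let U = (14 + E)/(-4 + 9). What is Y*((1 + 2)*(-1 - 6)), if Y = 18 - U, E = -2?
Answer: -1638/5 ≈ -327.60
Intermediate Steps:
U = 12/5 (U = (14 - 2)/(-4 + 9) = 12/5 ≈ 2.4000)
Y = 78/5 (Y = 18 - 1*12/5 = 18 - 12/5 = 78/5 ≈ 15.600)
Y*((1 + 2)*(-1 - 6)) = 78*((1 + 2)*(-1 - 6))/5 = 78*(3*(-7))/5 = (78/5)*(-21) = -1638/5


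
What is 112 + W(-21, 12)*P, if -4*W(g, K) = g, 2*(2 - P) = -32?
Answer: 413/2 ≈ 206.50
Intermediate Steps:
P = 18 (P = 2 - ½*(-32) = 2 + 16 = 18)
W(g, K) = -g/4
112 + W(-21, 12)*P = 112 - ¼*(-21)*18 = 112 + (21/4)*18 = 112 + 189/2 = 413/2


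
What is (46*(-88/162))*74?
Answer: -149776/81 ≈ -1849.1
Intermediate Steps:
(46*(-88/162))*74 = (46*(-88*1/162))*74 = (46*(-44/81))*74 = -2024/81*74 = -149776/81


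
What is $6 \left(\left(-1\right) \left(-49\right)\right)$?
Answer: $294$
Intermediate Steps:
$6 \left(\left(-1\right) \left(-49\right)\right) = 6 \cdot 49 = 294$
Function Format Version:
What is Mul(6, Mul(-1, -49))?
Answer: 294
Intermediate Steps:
Mul(6, Mul(-1, -49)) = Mul(6, 49) = 294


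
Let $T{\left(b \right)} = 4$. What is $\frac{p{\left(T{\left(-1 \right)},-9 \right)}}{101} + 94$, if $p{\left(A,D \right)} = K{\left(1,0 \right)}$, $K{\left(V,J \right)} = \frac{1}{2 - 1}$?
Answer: $\frac{9495}{101} \approx 94.01$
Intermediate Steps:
$K{\left(V,J \right)} = 1$ ($K{\left(V,J \right)} = 1^{-1} = 1$)
$p{\left(A,D \right)} = 1$
$\frac{p{\left(T{\left(-1 \right)},-9 \right)}}{101} + 94 = \frac{1}{101} \cdot 1 + 94 = \frac{1}{101} + 94 = \frac{9495}{101}$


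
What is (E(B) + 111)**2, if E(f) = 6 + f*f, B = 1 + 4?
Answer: 20164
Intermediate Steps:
B = 5
E(f) = 6 + f**2
(E(B) + 111)**2 = ((6 + 5**2) + 111)**2 = ((6 + 25) + 111)**2 = (31 + 111)**2 = 142**2 = 20164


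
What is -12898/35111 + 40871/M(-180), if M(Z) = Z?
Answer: -1437343321/6319980 ≈ -227.43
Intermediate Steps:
-12898/35111 + 40871/M(-180) = -12898/35111 + 40871/(-180) = -12898*1/35111 + 40871*(-1/180) = -12898/35111 - 40871/180 = -1437343321/6319980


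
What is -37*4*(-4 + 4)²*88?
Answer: 0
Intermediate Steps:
-37*4*(-4 + 4)²*88 = -37*4*0²*88 = -37*4*0*88 = -0*88 = -37*0 = 0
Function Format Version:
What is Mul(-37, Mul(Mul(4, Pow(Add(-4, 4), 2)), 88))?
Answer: 0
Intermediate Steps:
Mul(-37, Mul(Mul(4, Pow(Add(-4, 4), 2)), 88)) = Mul(-37, Mul(Mul(4, Pow(0, 2)), 88)) = Mul(-37, Mul(Mul(4, 0), 88)) = Mul(-37, Mul(0, 88)) = Mul(-37, 0) = 0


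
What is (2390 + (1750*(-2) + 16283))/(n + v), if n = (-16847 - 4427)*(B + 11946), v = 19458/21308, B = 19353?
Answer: -161653142/7094018371875 ≈ -2.2787e-5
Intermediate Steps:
v = 9729/10654 (v = 19458*(1/21308) = 9729/10654 ≈ 0.91318)
n = -665854926 (n = (-16847 - 4427)*(19353 + 11946) = -21274*31299 = -665854926)
(2390 + (1750*(-2) + 16283))/(n + v) = (2390 + (1750*(-2) + 16283))/(-665854926 + 9729/10654) = (2390 + (-3500 + 16283))/(-7094018371875/10654) = (2390 + 12783)*(-10654/7094018371875) = 15173*(-10654/7094018371875) = -161653142/7094018371875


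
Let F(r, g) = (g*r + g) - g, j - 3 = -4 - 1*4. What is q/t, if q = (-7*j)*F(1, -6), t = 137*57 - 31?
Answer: -105/3889 ≈ -0.026999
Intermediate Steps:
j = -5 (j = 3 + (-4 - 1*4) = 3 + (-4 - 4) = 3 - 8 = -5)
F(r, g) = g*r (F(r, g) = (g + g*r) - g = g*r)
t = 7778 (t = 7809 - 31 = 7778)
q = -210 (q = (-7*(-5))*(-6*1) = 35*(-6) = -210)
q/t = -210/7778 = -210*1/7778 = -105/3889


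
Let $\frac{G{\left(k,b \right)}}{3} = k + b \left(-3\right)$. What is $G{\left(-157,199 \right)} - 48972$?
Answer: $-51234$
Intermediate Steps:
$G{\left(k,b \right)} = - 9 b + 3 k$ ($G{\left(k,b \right)} = 3 \left(k + b \left(-3\right)\right) = 3 \left(k - 3 b\right) = - 9 b + 3 k$)
$G{\left(-157,199 \right)} - 48972 = \left(\left(-9\right) 199 + 3 \left(-157\right)\right) - 48972 = \left(-1791 - 471\right) - 48972 = -2262 - 48972 = -51234$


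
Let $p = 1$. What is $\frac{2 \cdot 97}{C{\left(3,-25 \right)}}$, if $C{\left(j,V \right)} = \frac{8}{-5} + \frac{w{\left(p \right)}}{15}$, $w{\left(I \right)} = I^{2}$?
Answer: $- \frac{2910}{23} \approx -126.52$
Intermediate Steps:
$C{\left(j,V \right)} = - \frac{23}{15}$ ($C{\left(j,V \right)} = \frac{8}{-5} + \frac{1^{2}}{15} = 8 \left(- \frac{1}{5}\right) + 1 \cdot \frac{1}{15} = - \frac{8}{5} + \frac{1}{15} = - \frac{23}{15}$)
$\frac{2 \cdot 97}{C{\left(3,-25 \right)}} = \frac{2 \cdot 97}{- \frac{23}{15}} = 194 \left(- \frac{15}{23}\right) = - \frac{2910}{23}$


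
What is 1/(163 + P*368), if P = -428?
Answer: -1/157341 ≈ -6.3556e-6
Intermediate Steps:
1/(163 + P*368) = 1/(163 - 428*368) = 1/(163 - 157504) = 1/(-157341) = -1/157341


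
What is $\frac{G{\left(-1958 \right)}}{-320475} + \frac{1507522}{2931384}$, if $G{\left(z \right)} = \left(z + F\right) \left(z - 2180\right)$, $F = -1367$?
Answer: $- \frac{88554110301}{2087633972} \approx -42.418$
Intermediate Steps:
$G{\left(z \right)} = \left(-2180 + z\right) \left(-1367 + z\right)$ ($G{\left(z \right)} = \left(z - 1367\right) \left(z - 2180\right) = \left(-1367 + z\right) \left(-2180 + z\right) = \left(-2180 + z\right) \left(-1367 + z\right)$)
$\frac{G{\left(-1958 \right)}}{-320475} + \frac{1507522}{2931384} = \frac{2980060 + \left(-1958\right)^{2} - -6945026}{-320475} + \frac{1507522}{2931384} = \left(2980060 + 3833764 + 6945026\right) \left(- \frac{1}{320475}\right) + 1507522 \cdot \frac{1}{2931384} = 13758850 \left(- \frac{1}{320475}\right) + \frac{753761}{1465692} = - \frac{550354}{12819} + \frac{753761}{1465692} = - \frac{88554110301}{2087633972}$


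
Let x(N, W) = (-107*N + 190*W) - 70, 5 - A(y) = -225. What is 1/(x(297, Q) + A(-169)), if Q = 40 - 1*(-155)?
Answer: 1/5431 ≈ 0.00018413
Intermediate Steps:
Q = 195 (Q = 40 + 155 = 195)
A(y) = 230 (A(y) = 5 - 1*(-225) = 5 + 225 = 230)
x(N, W) = -70 - 107*N + 190*W
1/(x(297, Q) + A(-169)) = 1/((-70 - 107*297 + 190*195) + 230) = 1/((-70 - 31779 + 37050) + 230) = 1/(5201 + 230) = 1/5431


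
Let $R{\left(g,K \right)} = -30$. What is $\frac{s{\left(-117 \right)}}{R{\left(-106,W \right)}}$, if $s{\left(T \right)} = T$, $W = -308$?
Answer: $\frac{39}{10} \approx 3.9$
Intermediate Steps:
$\frac{s{\left(-117 \right)}}{R{\left(-106,W \right)}} = - \frac{117}{-30} = \left(-117\right) \left(- \frac{1}{30}\right) = \frac{39}{10}$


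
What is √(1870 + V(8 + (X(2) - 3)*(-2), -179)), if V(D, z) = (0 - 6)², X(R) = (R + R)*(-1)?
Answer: √1906 ≈ 43.658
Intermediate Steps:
X(R) = -2*R (X(R) = (2*R)*(-1) = -2*R)
V(D, z) = 36 (V(D, z) = (-6)² = 36)
√(1870 + V(8 + (X(2) - 3)*(-2), -179)) = √(1870 + 36) = √1906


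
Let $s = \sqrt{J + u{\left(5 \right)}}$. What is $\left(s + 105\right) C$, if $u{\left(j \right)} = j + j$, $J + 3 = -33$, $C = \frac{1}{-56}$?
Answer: $- \frac{15}{8} - \frac{i \sqrt{26}}{56} \approx -1.875 - 0.091054 i$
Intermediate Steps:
$C = - \frac{1}{56} \approx -0.017857$
$J = -36$ ($J = -3 - 33 = -36$)
$u{\left(j \right)} = 2 j$
$s = i \sqrt{26}$ ($s = \sqrt{-36 + 2 \cdot 5} = \sqrt{-36 + 10} = \sqrt{-26} = i \sqrt{26} \approx 5.099 i$)
$\left(s + 105\right) C = \left(i \sqrt{26} + 105\right) \left(- \frac{1}{56}\right) = \left(105 + i \sqrt{26}\right) \left(- \frac{1}{56}\right) = - \frac{15}{8} - \frac{i \sqrt{26}}{56}$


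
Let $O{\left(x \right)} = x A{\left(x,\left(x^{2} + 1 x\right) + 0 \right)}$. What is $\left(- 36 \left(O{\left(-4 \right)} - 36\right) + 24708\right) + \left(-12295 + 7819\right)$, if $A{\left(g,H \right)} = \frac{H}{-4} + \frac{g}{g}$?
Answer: $21240$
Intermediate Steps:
$A{\left(g,H \right)} = 1 - \frac{H}{4}$ ($A{\left(g,H \right)} = H \left(- \frac{1}{4}\right) + 1 = - \frac{H}{4} + 1 = 1 - \frac{H}{4}$)
$O{\left(x \right)} = x \left(1 - \frac{x}{4} - \frac{x^{2}}{4}\right)$ ($O{\left(x \right)} = x \left(1 - \frac{\left(x^{2} + 1 x\right) + 0}{4}\right) = x \left(1 - \frac{\left(x^{2} + x\right) + 0}{4}\right) = x \left(1 - \frac{\left(x + x^{2}\right) + 0}{4}\right) = x \left(1 - \frac{x + x^{2}}{4}\right) = x \left(1 - \left(\frac{x}{4} + \frac{x^{2}}{4}\right)\right) = x \left(1 - \frac{x}{4} - \frac{x^{2}}{4}\right)$)
$\left(- 36 \left(O{\left(-4 \right)} - 36\right) + 24708\right) + \left(-12295 + 7819\right) = \left(- 36 \left(\frac{1}{4} \left(-4\right) \left(4 - -4 - \left(-4\right)^{2}\right) - 36\right) + 24708\right) + \left(-12295 + 7819\right) = \left(- 36 \left(\frac{1}{4} \left(-4\right) \left(4 + 4 - 16\right) - 36\right) + 24708\right) - 4476 = \left(- 36 \left(\frac{1}{4} \left(-4\right) \left(-8\right) - 36\right) + 24708\right) - 4476 = \left(- 36 \left(8 - 36\right) + 24708\right) - 4476 = \left(\left(-36\right) \left(-28\right) + 24708\right) - 4476 = \left(1008 + 24708\right) - 4476 = 25716 - 4476 = 21240$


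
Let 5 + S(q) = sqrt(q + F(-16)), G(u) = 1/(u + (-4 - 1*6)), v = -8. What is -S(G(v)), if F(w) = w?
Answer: 5 - 17*I*sqrt(2)/6 ≈ 5.0 - 4.0069*I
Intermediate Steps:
G(u) = 1/(-10 + u) (G(u) = 1/(u + (-4 - 6)) = 1/(u - 10) = 1/(-10 + u))
S(q) = -5 + sqrt(-16 + q) (S(q) = -5 + sqrt(q - 16) = -5 + sqrt(-16 + q))
-S(G(v)) = -(-5 + sqrt(-16 + 1/(-10 - 8))) = -(-5 + sqrt(-16 + 1/(-18))) = -(-5 + sqrt(-16 - 1/18)) = -(-5 + sqrt(-289/18)) = -(-5 + 17*I*sqrt(2)/6) = 5 - 17*I*sqrt(2)/6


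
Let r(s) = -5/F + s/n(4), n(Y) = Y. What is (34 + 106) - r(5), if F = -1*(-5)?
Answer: 559/4 ≈ 139.75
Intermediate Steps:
F = 5
r(s) = -1 + s/4 (r(s) = -5/5 + s/4 = -5*⅕ + s*(¼) = -1 + s/4)
(34 + 106) - r(5) = (34 + 106) - (-1 + (¼)*5) = 140 - (-1 + 5/4) = 140 - 1*¼ = 140 - ¼ = 559/4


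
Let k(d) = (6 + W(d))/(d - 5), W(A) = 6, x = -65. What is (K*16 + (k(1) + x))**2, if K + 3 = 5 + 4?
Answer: 784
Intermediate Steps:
K = 6 (K = -3 + (5 + 4) = -3 + 9 = 6)
k(d) = 12/(-5 + d) (k(d) = (6 + 6)/(d - 5) = 12/(-5 + d))
(K*16 + (k(1) + x))**2 = (6*16 + (12/(-5 + 1) - 65))**2 = (96 + (12/(-4) - 65))**2 = (96 + (12*(-1/4) - 65))**2 = (96 + (-3 - 65))**2 = (96 - 68)**2 = 28**2 = 784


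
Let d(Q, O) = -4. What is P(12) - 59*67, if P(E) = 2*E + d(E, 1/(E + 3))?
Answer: -3933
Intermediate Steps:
P(E) = -4 + 2*E (P(E) = 2*E - 4 = -4 + 2*E)
P(12) - 59*67 = (-4 + 2*12) - 59*67 = (-4 + 24) - 3953 = 20 - 3953 = -3933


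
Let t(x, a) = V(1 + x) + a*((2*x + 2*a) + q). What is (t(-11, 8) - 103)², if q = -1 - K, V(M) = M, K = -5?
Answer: 16641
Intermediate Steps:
q = 4 (q = -1 - 1*(-5) = -1 + 5 = 4)
t(x, a) = 1 + x + a*(4 + 2*a + 2*x) (t(x, a) = (1 + x) + a*((2*x + 2*a) + 4) = (1 + x) + a*((2*a + 2*x) + 4) = (1 + x) + a*(4 + 2*a + 2*x) = 1 + x + a*(4 + 2*a + 2*x))
(t(-11, 8) - 103)² = ((1 - 11 + 2*8² + 4*8 + 2*8*(-11)) - 103)² = ((1 - 11 + 2*64 + 32 - 176) - 103)² = ((1 - 11 + 128 + 32 - 176) - 103)² = (-26 - 103)² = (-129)² = 16641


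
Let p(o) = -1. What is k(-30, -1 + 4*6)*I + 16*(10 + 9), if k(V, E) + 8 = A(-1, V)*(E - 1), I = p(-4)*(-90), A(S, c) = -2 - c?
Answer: 55024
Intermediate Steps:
I = 90 (I = -1*(-90) = 90)
k(V, E) = -8 + (-1 + E)*(-2 - V) (k(V, E) = -8 + (-2 - V)*(E - 1) = -8 + (-2 - V)*(-1 + E) = -8 + (-1 + E)*(-2 - V))
k(-30, -1 + 4*6)*I + 16*(10 + 9) = (-6 - 30 - (-1 + 4*6)*(2 - 30))*90 + 16*(10 + 9) = (-6 - 30 - 1*(-1 + 24)*(-28))*90 + 16*19 = (-6 - 30 - 1*23*(-28))*90 + 304 = (-6 - 30 + 644)*90 + 304 = 608*90 + 304 = 54720 + 304 = 55024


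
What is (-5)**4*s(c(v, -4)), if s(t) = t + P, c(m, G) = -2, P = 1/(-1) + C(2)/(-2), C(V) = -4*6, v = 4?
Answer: 5625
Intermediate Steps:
C(V) = -24
P = 11 (P = 1/(-1) - 24/(-2) = 1*(-1) - 24*(-1/2) = -1 + 12 = 11)
s(t) = 11 + t (s(t) = t + 11 = 11 + t)
(-5)**4*s(c(v, -4)) = (-5)**4*(11 - 2) = 625*9 = 5625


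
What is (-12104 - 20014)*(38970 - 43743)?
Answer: 153299214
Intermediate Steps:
(-12104 - 20014)*(38970 - 43743) = -32118*(-4773) = 153299214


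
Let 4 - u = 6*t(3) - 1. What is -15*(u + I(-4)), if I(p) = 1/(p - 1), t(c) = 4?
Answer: 288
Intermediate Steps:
u = -19 (u = 4 - (6*4 - 1) = 4 - (24 - 1) = 4 - 1*23 = 4 - 23 = -19)
I(p) = 1/(-1 + p)
-15*(u + I(-4)) = -15*(-19 + 1/(-1 - 4)) = -15*(-19 + 1/(-5)) = -15*(-19 - ⅕) = -15*(-96/5) = 288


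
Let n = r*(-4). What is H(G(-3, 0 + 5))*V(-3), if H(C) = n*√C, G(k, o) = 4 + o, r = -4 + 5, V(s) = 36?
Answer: -432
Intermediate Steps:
r = 1
n = -4 (n = 1*(-4) = -4)
H(C) = -4*√C
H(G(-3, 0 + 5))*V(-3) = -4*√(4 + (0 + 5))*36 = -4*√(4 + 5)*36 = -4*√9*36 = -4*3*36 = -12*36 = -432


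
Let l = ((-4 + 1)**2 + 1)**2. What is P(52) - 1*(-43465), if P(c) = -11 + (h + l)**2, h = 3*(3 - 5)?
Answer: 52290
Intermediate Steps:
h = -6 (h = 3*(-2) = -6)
l = 100 (l = ((-3)**2 + 1)**2 = (9 + 1)**2 = 10**2 = 100)
P(c) = 8825 (P(c) = -11 + (-6 + 100)**2 = -11 + 94**2 = -11 + 8836 = 8825)
P(52) - 1*(-43465) = 8825 - 1*(-43465) = 8825 + 43465 = 52290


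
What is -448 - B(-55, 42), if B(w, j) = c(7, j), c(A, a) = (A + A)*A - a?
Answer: -504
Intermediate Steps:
c(A, a) = -a + 2*A² (c(A, a) = (2*A)*A - a = 2*A² - a = -a + 2*A²)
B(w, j) = 98 - j (B(w, j) = -j + 2*7² = -j + 2*49 = -j + 98 = 98 - j)
-448 - B(-55, 42) = -448 - (98 - 1*42) = -448 - (98 - 42) = -448 - 1*56 = -448 - 56 = -504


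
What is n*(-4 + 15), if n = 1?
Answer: 11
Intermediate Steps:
n*(-4 + 15) = 1*(-4 + 15) = 1*11 = 11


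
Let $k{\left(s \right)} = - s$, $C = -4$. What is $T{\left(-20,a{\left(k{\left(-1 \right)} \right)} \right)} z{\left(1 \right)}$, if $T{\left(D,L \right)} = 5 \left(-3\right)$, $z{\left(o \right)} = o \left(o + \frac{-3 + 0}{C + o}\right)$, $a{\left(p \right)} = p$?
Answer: $-30$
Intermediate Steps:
$z{\left(o \right)} = o \left(o - \frac{3}{-4 + o}\right)$ ($z{\left(o \right)} = o \left(o + \frac{-3 + 0}{-4 + o}\right) = o \left(o - \frac{3}{-4 + o}\right)$)
$T{\left(D,L \right)} = -15$
$T{\left(-20,a{\left(k{\left(-1 \right)} \right)} \right)} z{\left(1 \right)} = - 15 \cdot 1 \frac{1}{-4 + 1} \left(-3 + 1^{2} - 4\right) = - 15 \cdot 1 \frac{1}{-3} \left(-3 + 1 - 4\right) = - 15 \cdot 1 \left(- \frac{1}{3}\right) \left(-6\right) = \left(-15\right) 2 = -30$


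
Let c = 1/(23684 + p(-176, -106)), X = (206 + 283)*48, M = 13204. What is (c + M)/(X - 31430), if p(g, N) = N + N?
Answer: -309924289/186790176 ≈ -1.6592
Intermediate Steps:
p(g, N) = 2*N
X = 23472 (X = 489*48 = 23472)
c = 1/23472 (c = 1/(23684 + 2*(-106)) = 1/(23684 - 212) = 1/23472 ≈ 4.2604e-5)
(c + M)/(X - 31430) = (1/23472 + 13204)/(23472 - 31430) = (309924289/23472)/(-7958) = (309924289/23472)*(-1/7958) = -309924289/186790176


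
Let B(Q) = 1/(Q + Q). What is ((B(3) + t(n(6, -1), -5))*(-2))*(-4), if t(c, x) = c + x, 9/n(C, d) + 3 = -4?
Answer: -1028/21 ≈ -48.952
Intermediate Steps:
n(C, d) = -9/7 (n(C, d) = 9/(-3 - 4) = 9/(-7) = 9*(-⅐) = -9/7)
B(Q) = 1/(2*Q)
((B(3) + t(n(6, -1), -5))*(-2))*(-4) = (((½)/3 + (-9/7 - 5))*(-2))*(-4) = (((½)*(⅓) - 44/7)*(-2))*(-4) = ((⅙ - 44/7)*(-2))*(-4) = -257/42*(-2)*(-4) = (257/21)*(-4) = -1028/21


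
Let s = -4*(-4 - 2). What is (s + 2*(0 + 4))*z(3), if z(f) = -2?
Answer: -64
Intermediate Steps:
s = 24 (s = -4*(-6) = 24)
(s + 2*(0 + 4))*z(3) = (24 + 2*(0 + 4))*(-2) = (24 + 2*4)*(-2) = (24 + 8)*(-2) = 32*(-2) = -64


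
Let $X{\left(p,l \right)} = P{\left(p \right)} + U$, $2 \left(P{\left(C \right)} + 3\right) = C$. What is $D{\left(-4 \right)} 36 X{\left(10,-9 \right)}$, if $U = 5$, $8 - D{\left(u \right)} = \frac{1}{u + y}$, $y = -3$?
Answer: $2052$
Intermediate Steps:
$P{\left(C \right)} = -3 + \frac{C}{2}$
$D{\left(u \right)} = 8 - \frac{1}{-3 + u}$ ($D{\left(u \right)} = 8 - \frac{1}{u - 3} = 8 - \frac{1}{-3 + u}$)
$X{\left(p,l \right)} = 2 + \frac{p}{2}$ ($X{\left(p,l \right)} = \left(-3 + \frac{p}{2}\right) + 5 = 2 + \frac{p}{2}$)
$D{\left(-4 \right)} 36 X{\left(10,-9 \right)} = \frac{-25 + 8 \left(-4\right)}{-3 - 4} \cdot 36 \left(2 + \frac{1}{2} \cdot 10\right) = \frac{-25 - 32}{-7} \cdot 36 \left(2 + 5\right) = \left(- \frac{1}{7}\right) \left(-57\right) 36 \cdot 7 = \frac{57}{7} \cdot 36 \cdot 7 = \frac{2052}{7} \cdot 7 = 2052$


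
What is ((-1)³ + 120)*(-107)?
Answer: -12733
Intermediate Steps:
((-1)³ + 120)*(-107) = (-1 + 120)*(-107) = 119*(-107) = -12733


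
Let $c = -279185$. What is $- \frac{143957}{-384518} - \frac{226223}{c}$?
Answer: $\frac{127177450559}{107351657830} \approx 1.1847$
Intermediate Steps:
$- \frac{143957}{-384518} - \frac{226223}{c} = - \frac{143957}{-384518} - \frac{226223}{-279185} = \left(-143957\right) \left(- \frac{1}{384518}\right) - - \frac{226223}{279185} = \frac{143957}{384518} + \frac{226223}{279185} = \frac{127177450559}{107351657830}$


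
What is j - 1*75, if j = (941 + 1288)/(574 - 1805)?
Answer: -94554/1231 ≈ -76.811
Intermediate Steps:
j = -2229/1231 (j = 2229/(-1231) = 2229*(-1/1231) = -2229/1231 ≈ -1.8107)
j - 1*75 = -2229/1231 - 1*75 = -2229/1231 - 75 = -94554/1231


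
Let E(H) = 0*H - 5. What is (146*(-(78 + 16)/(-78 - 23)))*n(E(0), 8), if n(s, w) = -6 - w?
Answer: -192136/101 ≈ -1902.3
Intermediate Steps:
E(H) = -5 (E(H) = 0 - 5 = -5)
(146*(-(78 + 16)/(-78 - 23)))*n(E(0), 8) = (146*(-(78 + 16)/(-78 - 23)))*(-6 - 1*8) = (146*(-94/(-101)))*(-6 - 8) = (146*(-94*(-1)/101))*(-14) = (146*(-1*(-94/101)))*(-14) = (146*(94/101))*(-14) = (13724/101)*(-14) = -192136/101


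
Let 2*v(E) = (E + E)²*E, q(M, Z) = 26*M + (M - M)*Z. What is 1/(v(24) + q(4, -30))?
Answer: 1/27752 ≈ 3.6033e-5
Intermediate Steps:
q(M, Z) = 26*M (q(M, Z) = 26*M + 0*Z = 26*M + 0 = 26*M)
v(E) = 2*E³ (v(E) = ((E + E)²*E)/2 = ((2*E)²*E)/2 = ((4*E²)*E)/2 = (4*E³)/2 = 2*E³)
1/(v(24) + q(4, -30)) = 1/(2*24³ + 26*4) = 1/(2*13824 + 104) = 1/(27648 + 104) = 1/27752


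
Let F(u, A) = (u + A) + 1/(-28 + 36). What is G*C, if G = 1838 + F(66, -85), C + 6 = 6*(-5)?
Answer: -130977/2 ≈ -65489.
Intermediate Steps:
F(u, A) = 1/8 + A + u (F(u, A) = (A + u) + 1/8 = 1/8 + A + u)
C = -36 (C = -6 + 6*(-5) = -6 - 30 = -36)
G = 14553/8 (G = 1838 + (1/8 - 85 + 66) = 1838 - 151/8 = 14553/8 ≈ 1819.1)
G*C = (14553/8)*(-36) = -130977/2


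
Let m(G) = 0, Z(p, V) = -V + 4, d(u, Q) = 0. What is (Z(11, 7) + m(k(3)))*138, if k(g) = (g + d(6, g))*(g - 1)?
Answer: -414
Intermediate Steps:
Z(p, V) = 4 - V
k(g) = g*(-1 + g) (k(g) = (g + 0)*(g - 1) = g*(-1 + g))
(Z(11, 7) + m(k(3)))*138 = ((4 - 1*7) + 0)*138 = ((4 - 7) + 0)*138 = (-3 + 0)*138 = -3*138 = -414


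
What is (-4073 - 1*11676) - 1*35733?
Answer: -51482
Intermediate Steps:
(-4073 - 1*11676) - 1*35733 = (-4073 - 11676) - 35733 = -15749 - 35733 = -51482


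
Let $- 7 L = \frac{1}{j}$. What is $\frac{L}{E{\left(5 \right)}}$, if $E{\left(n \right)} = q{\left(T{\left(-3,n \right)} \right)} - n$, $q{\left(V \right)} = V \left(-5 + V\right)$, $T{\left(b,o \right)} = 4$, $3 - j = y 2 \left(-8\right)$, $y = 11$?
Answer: $\frac{1}{11277} \approx 8.8676 \cdot 10^{-5}$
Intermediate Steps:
$j = 179$ ($j = 3 - 11 \cdot 2 \left(-8\right) = 3 - 22 \left(-8\right) = 3 - -176 = 3 + 176 = 179$)
$E{\left(n \right)} = -4 - n$ ($E{\left(n \right)} = 4 \left(-5 + 4\right) - n = 4 \left(-1\right) - n = -4 - n$)
$L = - \frac{1}{1253}$ ($L = - \frac{1}{7 \cdot 179} = \left(- \frac{1}{7}\right) \frac{1}{179} = - \frac{1}{1253} \approx -0.00079808$)
$\frac{L}{E{\left(5 \right)}} = - \frac{1}{1253 \left(-4 - 5\right)} = - \frac{1}{1253 \left(-9\right)} = \left(- \frac{1}{1253}\right) \left(- \frac{1}{9}\right) = \frac{1}{11277}$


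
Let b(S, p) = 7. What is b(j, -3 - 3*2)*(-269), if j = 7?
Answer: -1883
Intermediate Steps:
b(j, -3 - 3*2)*(-269) = 7*(-269) = -1883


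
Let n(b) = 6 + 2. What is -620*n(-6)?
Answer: -4960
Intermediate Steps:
n(b) = 8
-620*n(-6) = -620*8 = -4960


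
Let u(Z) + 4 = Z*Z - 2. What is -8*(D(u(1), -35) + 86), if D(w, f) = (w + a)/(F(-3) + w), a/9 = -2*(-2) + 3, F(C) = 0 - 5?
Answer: -3208/5 ≈ -641.60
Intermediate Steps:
u(Z) = -6 + Z² (u(Z) = -4 + (Z*Z - 2) = -4 + (Z² - 2) = -4 + (-2 + Z²) = -6 + Z²)
F(C) = -5
a = 63 (a = 9*(-2*(-2) + 3) = 9*(4 + 3) = 9*7 = 63)
D(w, f) = (63 + w)/(-5 + w) (D(w, f) = (w + 63)/(-5 + w) = (63 + w)/(-5 + w))
-8*(D(u(1), -35) + 86) = -8*((63 + (-6 + 1²))/(-5 + (-6 + 1²)) + 86) = -8*((63 + (-6 + 1))/(-5 + (-6 + 1)) + 86) = -8*((63 - 5)/(-5 - 5) + 86) = -8*(58/(-10) + 86) = -8*(-⅒*58 + 86) = -8*(-29/5 + 86) = -8*401/5 = -3208/5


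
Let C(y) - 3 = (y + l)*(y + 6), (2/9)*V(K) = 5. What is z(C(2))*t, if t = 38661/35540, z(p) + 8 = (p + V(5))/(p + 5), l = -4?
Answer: -5683167/568640 ≈ -9.9943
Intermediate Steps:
V(K) = 45/2 (V(K) = (9/2)*5 = 45/2)
C(y) = 3 + (-4 + y)*(6 + y) (C(y) = 3 + (y - 4)*(y + 6) = 3 + (-4 + y)*(6 + y))
z(p) = -8 + (45/2 + p)/(5 + p) (z(p) = -8 + (p + 45/2)/(p + 5) = -8 + (45/2 + p)/(5 + p))
t = 38661/35540 (t = 38661*(1/35540) = 38661/35540 ≈ 1.0878)
z(C(2))*t = (7*(-5 - 2*(-21 + 2² + 2*2))/(2*(5 + (-21 + 2² + 2*2))))*(38661/35540) = (7*(-5 - 2*(-21 + 4 + 4))/(2*(5 + (-21 + 4 + 4))))*(38661/35540) = (7*(-5 - 2*(-13))/(2*(5 - 13)))*(38661/35540) = ((7/2)*(-5 + 26)/(-8))*(38661/35540) = ((7/2)*(-⅛)*21)*(38661/35540) = -147/16*38661/35540 = -5683167/568640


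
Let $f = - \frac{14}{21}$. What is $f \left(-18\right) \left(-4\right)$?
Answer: $-48$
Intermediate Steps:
$f = - \frac{2}{3}$ ($f = \left(-14\right) \frac{1}{21} = - \frac{2}{3} \approx -0.66667$)
$f \left(-18\right) \left(-4\right) = \left(- \frac{2}{3}\right) \left(-18\right) \left(-4\right) = 12 \left(-4\right) = -48$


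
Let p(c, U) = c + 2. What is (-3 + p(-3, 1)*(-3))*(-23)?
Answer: 0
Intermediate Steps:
p(c, U) = 2 + c
(-3 + p(-3, 1)*(-3))*(-23) = (-3 + (2 - 3)*(-3))*(-23) = (-3 - 1*(-3))*(-23) = (-3 + 3)*(-23) = 0*(-23) = 0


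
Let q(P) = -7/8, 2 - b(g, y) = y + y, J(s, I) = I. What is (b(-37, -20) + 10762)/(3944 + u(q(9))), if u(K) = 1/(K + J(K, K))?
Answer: 18907/6901 ≈ 2.7397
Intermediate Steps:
b(g, y) = 2 - 2*y (b(g, y) = 2 - (y + y) = 2 - 2*y)
q(P) = -7/8 (q(P) = -7*1/8 = -7/8)
u(K) = 1/(2*K) (u(K) = 1/(K + K) = 1/(2*K))
(b(-37, -20) + 10762)/(3944 + u(q(9))) = ((2 - 2*(-20)) + 10762)/(3944 + 1/(2*(-7/8))) = ((2 + 40) + 10762)/(3944 + (1/2)*(-8/7)) = (42 + 10762)/(3944 - 4/7) = 10804/(27604/7) = 10804*(7/27604) = 18907/6901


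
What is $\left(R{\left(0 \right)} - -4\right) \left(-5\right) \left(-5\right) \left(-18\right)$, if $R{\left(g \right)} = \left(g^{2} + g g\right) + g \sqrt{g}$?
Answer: $-1800$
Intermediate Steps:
$R{\left(g \right)} = g^{\frac{3}{2}} + 2 g^{2}$ ($R{\left(g \right)} = \left(g^{2} + g^{2}\right) + g^{\frac{3}{2}} = 2 g^{2} + g^{\frac{3}{2}} = g^{\frac{3}{2}} + 2 g^{2}$)
$\left(R{\left(0 \right)} - -4\right) \left(-5\right) \left(-5\right) \left(-18\right) = \left(\left(0^{\frac{3}{2}} + 2 \cdot 0^{2}\right) - -4\right) \left(-5\right) \left(-5\right) \left(-18\right) = \left(\left(0 + 2 \cdot 0\right) + 4\right) \left(-5\right) \left(-5\right) \left(-18\right) = \left(\left(0 + 0\right) + 4\right) \left(-5\right) \left(-5\right) \left(-18\right) = \left(0 + 4\right) \left(-5\right) \left(-5\right) \left(-18\right) = 4 \left(-5\right) \left(-5\right) \left(-18\right) = \left(-20\right) \left(-5\right) \left(-18\right) = 100 \left(-18\right) = -1800$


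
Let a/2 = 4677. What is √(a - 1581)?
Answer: √7773 ≈ 88.165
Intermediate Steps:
a = 9354 (a = 2*4677 = 9354)
√(a - 1581) = √(9354 - 1581) = √7773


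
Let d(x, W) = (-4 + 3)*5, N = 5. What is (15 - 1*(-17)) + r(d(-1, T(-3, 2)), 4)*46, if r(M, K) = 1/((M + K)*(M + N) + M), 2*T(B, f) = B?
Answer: 114/5 ≈ 22.800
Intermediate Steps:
T(B, f) = B/2
d(x, W) = -5 (d(x, W) = -1*5 = -5)
r(M, K) = 1/(M + (5 + M)*(K + M)) (r(M, K) = 1/((M + K)*(M + 5) + M) = 1/((K + M)*(5 + M) + M) = 1/((5 + M)*(K + M) + M) = 1/(M + (5 + M)*(K + M)))
(15 - 1*(-17)) + r(d(-1, T(-3, 2)), 4)*46 = (15 - 1*(-17)) + 46/((-5)² + 5*4 + 6*(-5) + 4*(-5)) = (15 + 17) + 46/(25 + 20 - 30 - 20) = 32 + 46/(-5) = 32 - ⅕*46 = 32 - 46/5 = 114/5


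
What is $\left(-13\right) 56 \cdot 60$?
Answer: $-43680$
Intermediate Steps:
$\left(-13\right) 56 \cdot 60 = \left(-728\right) 60 = -43680$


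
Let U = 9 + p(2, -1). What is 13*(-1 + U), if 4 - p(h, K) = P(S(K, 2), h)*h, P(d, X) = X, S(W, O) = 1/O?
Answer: 104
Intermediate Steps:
p(h, K) = 4 - h² (p(h, K) = 4 - h*h = 4 - h²)
U = 9 (U = 9 + (4 - 1*2²) = 9 + (4 - 1*4) = 9 + (4 - 4) = 9 + 0 = 9)
13*(-1 + U) = 13*(-1 + 9) = 13*8 = 104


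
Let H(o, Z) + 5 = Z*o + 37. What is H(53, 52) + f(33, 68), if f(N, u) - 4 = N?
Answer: 2825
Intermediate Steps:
H(o, Z) = 32 + Z*o (H(o, Z) = -5 + (Z*o + 37) = -5 + (37 + Z*o) = 32 + Z*o)
f(N, u) = 4 + N
H(53, 52) + f(33, 68) = (32 + 52*53) + (4 + 33) = (32 + 2756) + 37 = 2788 + 37 = 2825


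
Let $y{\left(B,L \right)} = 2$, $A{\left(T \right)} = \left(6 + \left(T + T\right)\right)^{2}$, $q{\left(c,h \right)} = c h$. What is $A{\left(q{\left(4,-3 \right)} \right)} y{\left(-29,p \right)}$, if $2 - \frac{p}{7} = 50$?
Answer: $648$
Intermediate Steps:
$p = -336$ ($p = 14 - 350 = -336$)
$A{\left(T \right)} = \left(6 + 2 T\right)^{2}$
$A{\left(q{\left(4,-3 \right)} \right)} y{\left(-29,p \right)} = 4 \left(3 + 4 \left(-3\right)\right)^{2} \cdot 2 = 4 \left(3 - 12\right)^{2} \cdot 2 = 4 \left(-9\right)^{2} \cdot 2 = 4 \cdot 81 \cdot 2 = 324 \cdot 2 = 648$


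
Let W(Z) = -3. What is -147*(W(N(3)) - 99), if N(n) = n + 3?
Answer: 14994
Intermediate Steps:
N(n) = 3 + n
-147*(W(N(3)) - 99) = -147*(-3 - 99) = -147*(-102) = 14994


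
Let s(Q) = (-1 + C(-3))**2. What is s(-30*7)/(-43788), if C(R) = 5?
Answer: -4/10947 ≈ -0.00036540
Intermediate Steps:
s(Q) = 16 (s(Q) = (-1 + 5)**2 = 4**2 = 16)
s(-30*7)/(-43788) = 16/(-43788) = 16*(-1/43788) = -4/10947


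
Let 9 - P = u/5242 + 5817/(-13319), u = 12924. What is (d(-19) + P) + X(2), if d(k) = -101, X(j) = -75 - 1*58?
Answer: -7925368296/34909099 ≈ -227.03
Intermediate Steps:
X(j) = -133 (X(j) = -75 - 58 = -133)
P = 243360870/34909099 (P = 9 - (12924/5242 + 5817/(-13319)) = 9 - (12924*(1/5242) + 5817*(-1/13319)) = 9 - (6462/2621 - 5817/13319) = 9 - 1*70821021/34909099 = 9 - 70821021/34909099 = 243360870/34909099 ≈ 6.9713)
(d(-19) + P) + X(2) = (-101 + 243360870/34909099) - 133 = -3282458129/34909099 - 133 = -7925368296/34909099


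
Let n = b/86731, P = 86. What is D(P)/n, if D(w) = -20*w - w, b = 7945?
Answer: -22376598/1135 ≈ -19715.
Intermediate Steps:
D(w) = -21*w
n = 7945/86731 ≈ 0.091605
D(P)/n = (-21*86)/(7945/86731) = -1806*86731/7945 = -22376598/1135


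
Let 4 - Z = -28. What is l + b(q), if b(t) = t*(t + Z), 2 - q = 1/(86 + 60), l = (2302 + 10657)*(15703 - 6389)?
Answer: 2572845330049/21316 ≈ 1.2070e+8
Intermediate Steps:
Z = 32 (Z = 4 - 1*(-28) = 4 + 28 = 32)
l = 120700126 (l = 12959*9314 = 120700126)
q = 291/146 (q = 2 - 1/(86 + 60) = 2 - 1/146 = 291/146 ≈ 1.9932)
b(t) = t*(32 + t) (b(t) = t*(t + 32) = t*(32 + t))
l + b(q) = 120700126 + 291*(32 + 291/146)/146 = 120700126 + (291/146)*(4963/146) = 120700126 + 1444233/21316 = 2572845330049/21316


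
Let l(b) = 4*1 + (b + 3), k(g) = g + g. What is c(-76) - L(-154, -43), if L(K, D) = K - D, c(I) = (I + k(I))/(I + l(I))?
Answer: 16323/145 ≈ 112.57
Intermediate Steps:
k(g) = 2*g
l(b) = 7 + b (l(b) = 4 + (3 + b) = 7 + b)
c(I) = 3*I/(7 + 2*I) (c(I) = (I + 2*I)/(I + (7 + I)) = (3*I)/(7 + 2*I) = 3*I/(7 + 2*I))
c(-76) - L(-154, -43) = 3*(-76)/(7 + 2*(-76)) - (-154 - 1*(-43)) = 3*(-76)/(7 - 152) - (-154 + 43) = 3*(-76)/(-145) - 1*(-111) = 3*(-76)*(-1/145) + 111 = 228/145 + 111 = 16323/145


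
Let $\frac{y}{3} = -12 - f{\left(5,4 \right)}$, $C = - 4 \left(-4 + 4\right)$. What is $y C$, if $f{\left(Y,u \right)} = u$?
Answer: $0$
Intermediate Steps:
$C = 0$ ($C = \left(-4\right) 0 = 0$)
$y = -48$ ($y = 3 \left(-12 - 4\right) = 3 \left(-16\right) = -48$)
$y C = \left(-48\right) 0 = 0$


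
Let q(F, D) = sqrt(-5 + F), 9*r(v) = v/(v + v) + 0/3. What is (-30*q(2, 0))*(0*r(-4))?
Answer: 0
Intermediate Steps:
r(v) = 1/18 (r(v) = (v/(v + v) + 0/3)/9 = (v/((2*v)) + 0*(1/3))/9 = (v*(1/(2*v)) + 0)/9 = (1/2 + 0)/9 = (1/9)*(1/2) = 1/18)
(-30*q(2, 0))*(0*r(-4)) = (-30*sqrt(-5 + 2))*(0*(1/18)) = -30*I*sqrt(3)*0 = 0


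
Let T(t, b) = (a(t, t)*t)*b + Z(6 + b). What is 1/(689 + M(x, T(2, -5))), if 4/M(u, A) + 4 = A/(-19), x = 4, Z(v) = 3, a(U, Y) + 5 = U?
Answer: 109/75025 ≈ 0.0014528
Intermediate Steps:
a(U, Y) = -5 + U
T(t, b) = 3 + b*t*(-5 + t) (T(t, b) = ((-5 + t)*t)*b + 3 = (t*(-5 + t))*b + 3 = b*t*(-5 + t) + 3 = 3 + b*t*(-5 + t))
M(u, A) = 4/(-4 - A/19) (M(u, A) = 4/(-4 + A/(-19)) = 4/(-4 + A*(-1/19)) = 4/(-4 - A/19))
1/(689 + M(x, T(2, -5))) = 1/(689 - 76/(76 + (3 - 5*2*(-5 + 2)))) = 1/(689 - 76/(76 + (3 - 5*2*(-3)))) = 1/(689 - 76/(76 + (3 + 30))) = 1/(689 - 76/(76 + 33)) = 1/(689 - 76/109) = 1/(75025/109) = 109/75025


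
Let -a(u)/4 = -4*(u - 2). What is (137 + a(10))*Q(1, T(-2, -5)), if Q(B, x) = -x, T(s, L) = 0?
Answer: 0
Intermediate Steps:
a(u) = -32 + 16*u (a(u) = -(-16)*(u - 2) = -(-16)*(-2 + u) = -4*(8 - 4*u) = -32 + 16*u)
(137 + a(10))*Q(1, T(-2, -5)) = (137 + (-32 + 16*10))*(-1*0) = (137 + (-32 + 160))*0 = (137 + 128)*0 = 265*0 = 0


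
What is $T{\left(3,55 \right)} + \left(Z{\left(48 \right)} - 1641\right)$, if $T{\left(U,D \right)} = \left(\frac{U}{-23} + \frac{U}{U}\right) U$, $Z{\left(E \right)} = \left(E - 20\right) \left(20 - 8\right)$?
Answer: $- \frac{29955}{23} \approx -1302.4$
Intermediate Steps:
$Z{\left(E \right)} = -240 + 12 E$ ($Z{\left(E \right)} = \left(-20 + E\right) 12 = -240 + 12 E$)
$T{\left(U,D \right)} = U \left(1 - \frac{U}{23}\right)$ ($T{\left(U,D \right)} = \left(U \left(- \frac{1}{23}\right) + 1\right) U = \left(- \frac{U}{23} + 1\right) U = \left(1 - \frac{U}{23}\right) U = U \left(1 - \frac{U}{23}\right)$)
$T{\left(3,55 \right)} + \left(Z{\left(48 \right)} - 1641\right) = \frac{1}{23} \cdot 3 \left(23 - 3\right) + \left(\left(-240 + 12 \cdot 48\right) - 1641\right) = \frac{1}{23} \cdot 3 \left(23 - 3\right) + \left(\left(-240 + 576\right) - 1641\right) = \frac{1}{23} \cdot 3 \cdot 20 + \left(336 - 1641\right) = \frac{60}{23} - 1305 = - \frac{29955}{23}$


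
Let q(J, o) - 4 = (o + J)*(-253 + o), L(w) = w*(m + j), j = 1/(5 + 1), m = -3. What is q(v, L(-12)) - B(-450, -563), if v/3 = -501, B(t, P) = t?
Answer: 322165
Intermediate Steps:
j = 1/6 ≈ 0.16667
v = -1503 (v = 3*(-501) = -1503)
L(w) = -17*w/6 (L(w) = w*(-3 + 1/6) = w*(-17/6) = -17*w/6)
q(J, o) = 4 + (-253 + o)*(J + o) (q(J, o) = 4 + (o + J)*(-253 + o) = 4 + (J + o)*(-253 + o) = 4 + (-253 + o)*(J + o))
q(v, L(-12)) - B(-450, -563) = (4 + (-17/6*(-12))**2 - 253*(-1503) - (-4301)*(-12)/6 - (-8517)*(-12)/2) - 1*(-450) = (4 + 34**2 + 380259 - 253*34 - 1503*34) + 450 = (4 + 1156 + 380259 - 8602 - 51102) + 450 = 321715 + 450 = 322165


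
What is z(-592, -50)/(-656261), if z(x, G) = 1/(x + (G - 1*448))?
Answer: 1/715324490 ≈ 1.3980e-9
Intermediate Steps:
z(x, G) = 1/(-448 + G + x) (z(x, G) = 1/(x + (G - 448)) = 1/(x + (-448 + G)) = 1/(-448 + G + x))
z(-592, -50)/(-656261) = 1/(-448 - 50 - 592*(-656261)) = -1/656261/(-1090) = -1/1090*(-1/656261) = 1/715324490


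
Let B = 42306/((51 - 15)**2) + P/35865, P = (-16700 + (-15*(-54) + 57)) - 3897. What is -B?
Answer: -5524943/172152 ≈ -32.093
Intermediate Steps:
P = -19730 (P = (-16700 + (810 + 57)) - 3897 = (-16700 + 867) - 3897 = -15833 - 3897 = -19730)
B = 5524943/172152 (B = 42306/((51 - 15)**2) - 19730/35865 = 42306/(36**2) - 19730*1/35865 = 42306/1296 - 3946/7173 = 42306*(1/1296) - 3946/7173 = 7051/216 - 3946/7173 = 5524943/172152 ≈ 32.093)
-B = -1*5524943/172152 = -5524943/172152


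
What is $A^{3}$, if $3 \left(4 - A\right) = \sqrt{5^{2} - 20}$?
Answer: $\frac{\left(12 - \sqrt{5}\right)^{3}}{27} \approx 34.475$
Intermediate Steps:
$A = 4 - \frac{\sqrt{5}}{3}$ ($A = 4 - \frac{\sqrt{5^{2} - 20}}{3} = 4 - \frac{\sqrt{25 - 20}}{3} = 4 - \frac{\sqrt{5}}{3} \approx 3.2546$)
$A^{3} = \left(4 - \frac{\sqrt{5}}{3}\right)^{3}$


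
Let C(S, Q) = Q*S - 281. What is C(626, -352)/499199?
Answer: -220633/499199 ≈ -0.44197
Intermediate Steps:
C(S, Q) = -281 + Q*S
C(626, -352)/499199 = (-281 - 352*626)/499199 = (-281 - 220352)*(1/499199) = -220633*1/499199 = -220633/499199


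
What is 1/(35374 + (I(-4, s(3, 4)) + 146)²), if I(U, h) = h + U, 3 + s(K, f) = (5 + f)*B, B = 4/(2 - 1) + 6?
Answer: 1/87815 ≈ 1.1388e-5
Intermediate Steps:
B = 10 (B = 4/1 + 6 = 4*1 + 6 = 4 + 6 = 10)
s(K, f) = 47 + 10*f (s(K, f) = -3 + (5 + f)*10 = -3 + (50 + 10*f) = 47 + 10*f)
I(U, h) = U + h
1/(35374 + (I(-4, s(3, 4)) + 146)²) = 1/(35374 + ((-4 + (47 + 10*4)) + 146)²) = 1/(35374 + ((-4 + (47 + 40)) + 146)²) = 1/(35374 + ((-4 + 87) + 146)²) = 1/(35374 + (83 + 146)²) = 1/(35374 + 229²) = 1/(35374 + 52441) = 1/87815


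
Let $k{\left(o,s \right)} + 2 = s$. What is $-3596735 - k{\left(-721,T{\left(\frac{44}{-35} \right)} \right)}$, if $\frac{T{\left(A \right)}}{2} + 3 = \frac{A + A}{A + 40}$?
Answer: $- \frac{1219290409}{339} \approx -3.5967 \cdot 10^{6}$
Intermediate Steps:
$T{\left(A \right)} = -6 + \frac{4 A}{40 + A}$ ($T{\left(A \right)} = -6 + 2 \frac{A + A}{A + 40} = -6 + 2 \frac{2 A}{40 + A} = -6 + \frac{4 A}{40 + A}$)
$k{\left(o,s \right)} = -2 + s$
$-3596735 - k{\left(-721,T{\left(\frac{44}{-35} \right)} \right)} = -3596735 - \left(-2 + \frac{2 \left(-120 - \frac{44}{-35}\right)}{40 + \frac{44}{-35}}\right) = -3596735 - \left(-2 + \frac{2 \left(-120 - 44 \left(- \frac{1}{35}\right)\right)}{40 + 44 \left(- \frac{1}{35}\right)}\right) = -3596735 - \left(-2 + \frac{2 \left(-120 - - \frac{44}{35}\right)}{40 - \frac{44}{35}}\right) = -3596735 - \left(-2 + \frac{2 \left(-120 + \frac{44}{35}\right)}{\frac{1356}{35}}\right) = -3596735 - \left(-2 + 2 \cdot \frac{35}{1356} \left(- \frac{4156}{35}\right)\right) = -3596735 - \left(-2 - \frac{2078}{339}\right) = -3596735 - - \frac{2756}{339} = -3596735 + \frac{2756}{339} = - \frac{1219290409}{339}$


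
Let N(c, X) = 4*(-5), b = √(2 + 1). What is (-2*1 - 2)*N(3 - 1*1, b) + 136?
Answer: 216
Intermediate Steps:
b = √3 ≈ 1.7320
N(c, X) = -20
(-2*1 - 2)*N(3 - 1*1, b) + 136 = (-2*1 - 2)*(-20) + 136 = (-2 - 2)*(-20) + 136 = -4*(-20) + 136 = 80 + 136 = 216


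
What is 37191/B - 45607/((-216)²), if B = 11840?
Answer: 291796/134865 ≈ 2.1636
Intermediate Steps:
37191/B - 45607/((-216)²) = 37191/11840 - 45607/((-216)²) = 37191*(1/11840) - 45607/46656 = 37191/11840 - 45607*1/46656 = 37191/11840 - 45607/46656 = 291796/134865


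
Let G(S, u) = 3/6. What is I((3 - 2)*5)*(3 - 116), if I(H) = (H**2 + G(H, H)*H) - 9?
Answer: -4181/2 ≈ -2090.5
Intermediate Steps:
G(S, u) = 1/2 (G(S, u) = 3*(1/6) = 1/2)
I(H) = -9 + H**2 + H/2 (I(H) = (H**2 + H/2) - 9 = -9 + H**2 + H/2)
I((3 - 2)*5)*(3 - 116) = (-9 + ((3 - 2)*5)**2 + ((3 - 2)*5)/2)*(3 - 116) = (-9 + (1*5)**2 + (1*5)/2)*(-113) = (-9 + 5**2 + (1/2)*5)*(-113) = (-9 + 25 + 5/2)*(-113) = (37/2)*(-113) = -4181/2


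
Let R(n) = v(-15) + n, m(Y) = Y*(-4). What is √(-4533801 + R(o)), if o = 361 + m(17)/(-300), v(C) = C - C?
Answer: I*√1020023949/15 ≈ 2129.2*I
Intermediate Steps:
m(Y) = -4*Y
v(C) = 0
o = 27092/75 (o = 361 - 4*17/(-300) = 361 - 68*(-1/300) = 361 + 17/75 = 27092/75 ≈ 361.23)
R(n) = n (R(n) = 0 + n = n)
√(-4533801 + R(o)) = √(-4533801 + 27092/75) = √(-340007983/75) = I*√1020023949/15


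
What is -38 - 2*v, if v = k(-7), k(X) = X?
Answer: -24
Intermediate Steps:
v = -7
-38 - 2*v = -38 - 2*(-7) = -38 + 14 = -24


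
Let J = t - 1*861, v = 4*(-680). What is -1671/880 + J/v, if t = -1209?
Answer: -8511/7480 ≈ -1.1378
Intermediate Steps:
v = -2720
J = -2070 (J = -1209 - 1*861 = -1209 - 861 = -2070)
-1671/880 + J/v = -1671/880 - 2070/(-2720) = -1671*1/880 - 2070*(-1/2720) = -1671/880 + 207/272 = -8511/7480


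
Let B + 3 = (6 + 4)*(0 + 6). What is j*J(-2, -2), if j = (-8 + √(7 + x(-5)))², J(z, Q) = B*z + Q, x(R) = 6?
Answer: -8932 + 1856*√13 ≈ -2240.1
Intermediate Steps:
B = 57 (B = -3 + (6 + 4)*(0 + 6) = -3 + 10*6 = -3 + 60 = 57)
J(z, Q) = Q + 57*z (J(z, Q) = 57*z + Q = Q + 57*z)
j = (-8 + √13)² (j = (-8 + √(7 + 6))² = (-8 + √13)² ≈ 19.311)
j*J(-2, -2) = (8 - √13)²*(-2 + 57*(-2)) = (8 - √13)²*(-2 - 114) = (8 - √13)²*(-116) = -116*(8 - √13)²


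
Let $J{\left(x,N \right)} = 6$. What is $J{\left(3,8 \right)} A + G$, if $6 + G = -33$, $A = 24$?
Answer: $105$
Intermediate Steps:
$G = -39$ ($G = -6 - 33 = -39$)
$J{\left(3,8 \right)} A + G = 6 \cdot 24 - 39 = 144 - 39 = 105$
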